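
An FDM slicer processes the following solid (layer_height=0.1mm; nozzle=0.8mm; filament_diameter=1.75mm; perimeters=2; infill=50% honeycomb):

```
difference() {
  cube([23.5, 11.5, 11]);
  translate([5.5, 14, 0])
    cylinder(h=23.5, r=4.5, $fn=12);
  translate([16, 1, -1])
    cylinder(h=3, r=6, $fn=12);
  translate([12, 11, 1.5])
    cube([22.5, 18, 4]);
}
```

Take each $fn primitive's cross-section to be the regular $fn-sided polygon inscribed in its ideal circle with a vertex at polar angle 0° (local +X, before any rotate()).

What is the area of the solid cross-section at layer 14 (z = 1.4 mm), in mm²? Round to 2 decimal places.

At z = 1.4 mm: the cube is present — its section is the full 23.5×11.5 rectangle (area 270.25 mm²); the cylinder at (5.5, 14): section is a regular 12-gon, circumradius r=4.5 (area = (12/2)·4.500²·sin(360°/12) = 60.75 mm²); the cylinder at (16, 1): section is a regular 12-gon, circumradius r=6 (area = (12/2)·6.000²·sin(360°/12) = 108.00 mm²); the cube at (12, 11) is absent (z outside [1.5, 5.5]); Subtracting the remaining from the first: starting from the 23.5×11.5 cube (270.25 mm²), the r=4.5 cylinder at (5.5, 14) partially overlaps it — only the 9.60 mm² overlap (of its 60.75 mm²) is removed, clipping the outline; the r=6 cylinder at (16, 1) partially overlaps it — only the 65.73 mm² overlap (of its 108.00 mm²) is removed, clipping the outline — area = 194.92 mm². Overall, the cross-section is a single solid region. Net area = 194.92 mm².

194.92 mm²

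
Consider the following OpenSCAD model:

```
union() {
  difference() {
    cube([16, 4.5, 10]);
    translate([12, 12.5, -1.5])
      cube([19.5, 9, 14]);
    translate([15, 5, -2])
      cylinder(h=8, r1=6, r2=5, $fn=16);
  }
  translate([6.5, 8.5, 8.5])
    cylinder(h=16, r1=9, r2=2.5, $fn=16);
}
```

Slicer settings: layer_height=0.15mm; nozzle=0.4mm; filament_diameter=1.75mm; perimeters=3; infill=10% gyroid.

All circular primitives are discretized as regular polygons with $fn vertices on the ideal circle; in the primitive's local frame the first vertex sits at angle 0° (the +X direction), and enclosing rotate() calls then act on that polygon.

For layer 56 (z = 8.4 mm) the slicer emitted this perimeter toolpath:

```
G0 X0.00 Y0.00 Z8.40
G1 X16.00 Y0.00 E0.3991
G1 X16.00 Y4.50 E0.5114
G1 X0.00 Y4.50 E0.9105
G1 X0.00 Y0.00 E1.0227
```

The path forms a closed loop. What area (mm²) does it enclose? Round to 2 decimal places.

72.00 mm²

Apply the shoelace formula to the sequence of (X, Y) vertices; enclosed area = 72.00 mm².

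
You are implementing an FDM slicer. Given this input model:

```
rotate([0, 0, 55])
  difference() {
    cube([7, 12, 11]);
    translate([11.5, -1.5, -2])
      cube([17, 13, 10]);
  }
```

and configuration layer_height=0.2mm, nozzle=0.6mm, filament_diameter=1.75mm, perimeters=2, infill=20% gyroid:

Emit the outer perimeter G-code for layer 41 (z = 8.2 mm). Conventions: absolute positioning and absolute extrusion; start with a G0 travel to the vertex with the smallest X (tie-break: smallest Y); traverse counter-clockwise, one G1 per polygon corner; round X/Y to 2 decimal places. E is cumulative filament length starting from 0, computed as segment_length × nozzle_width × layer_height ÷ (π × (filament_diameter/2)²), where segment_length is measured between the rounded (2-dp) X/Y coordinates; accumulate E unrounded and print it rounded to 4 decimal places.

At z = 8.2 mm: the cube is present — its section is the full 7×12 rectangle; the cube at (11.5, -1.5) does not reach this height (z outside [-2, 8]); After the difference (first − rest): none of the subtracted shapes is present at this height, so the 7×12 cube is unchanged — 1 connected region; (rotated 55° about Z; rotation is an isometry so areas/perimeters/island counts are preserved). The outline is a single polygon with 4 vertices. Extrusion per mm of travel: 0.6 × 0.2 / (π × 0.875²) = 0.049890. Accumulating E over each segment gives final E = 1.8963.

G0 X-9.83 Y6.88 Z8.20
G1 X0.00 Y0.00 E0.5986
G1 X4.02 Y5.73 E0.9478
G1 X-5.81 Y12.62 E1.5467
G1 X-9.83 Y6.88 E1.8963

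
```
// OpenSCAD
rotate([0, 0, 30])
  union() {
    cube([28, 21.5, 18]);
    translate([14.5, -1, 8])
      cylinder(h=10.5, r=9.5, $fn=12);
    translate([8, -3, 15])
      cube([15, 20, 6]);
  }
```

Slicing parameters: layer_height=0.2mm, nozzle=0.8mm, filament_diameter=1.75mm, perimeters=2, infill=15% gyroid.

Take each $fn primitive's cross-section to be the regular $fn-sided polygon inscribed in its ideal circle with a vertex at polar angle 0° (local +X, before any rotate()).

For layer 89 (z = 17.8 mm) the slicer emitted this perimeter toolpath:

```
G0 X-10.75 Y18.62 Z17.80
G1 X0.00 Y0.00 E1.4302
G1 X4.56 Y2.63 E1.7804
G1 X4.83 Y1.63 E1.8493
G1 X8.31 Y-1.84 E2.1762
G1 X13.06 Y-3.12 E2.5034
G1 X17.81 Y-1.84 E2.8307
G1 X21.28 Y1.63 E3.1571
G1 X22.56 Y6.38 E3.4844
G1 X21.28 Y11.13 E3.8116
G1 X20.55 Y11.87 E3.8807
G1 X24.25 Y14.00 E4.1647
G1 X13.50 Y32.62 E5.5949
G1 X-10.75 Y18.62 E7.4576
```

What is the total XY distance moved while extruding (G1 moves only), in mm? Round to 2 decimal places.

112.11 mm

Sum the Euclidean lengths of each G1 segment: total = 112.11 mm.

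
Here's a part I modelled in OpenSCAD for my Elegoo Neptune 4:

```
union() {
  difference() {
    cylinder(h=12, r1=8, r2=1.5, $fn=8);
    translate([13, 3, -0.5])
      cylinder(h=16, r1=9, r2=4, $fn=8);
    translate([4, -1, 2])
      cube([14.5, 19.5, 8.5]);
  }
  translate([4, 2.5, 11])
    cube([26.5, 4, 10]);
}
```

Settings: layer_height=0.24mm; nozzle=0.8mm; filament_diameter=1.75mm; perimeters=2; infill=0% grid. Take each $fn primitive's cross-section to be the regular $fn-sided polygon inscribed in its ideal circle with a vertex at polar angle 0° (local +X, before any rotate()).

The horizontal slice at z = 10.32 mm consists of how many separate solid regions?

1

At z = 10.32 mm: the cone: at t=0.860 of its height the radius interpolates to r₁+(r₂−r₁)t = 2.410, giving a regular 8-gon of that circumradius; the cone at (13, 3): at t=0.676 of its height the radius interpolates to r₁+(r₂−r₁)t = 5.619, giving a regular 8-gon of that circumradius; the 14.5×19.5 cube at (4, -1) contributes its full rectangle; After the difference (first − rest): starting from the cone, the cone at (13, 3) misses the remaining region (no effect); the 14.5×19.5 cube at (4, -1) misses the remaining region (no effect) — 1 connected region; the cube at (4, 2.5) does not reach this height (z outside [11, 21]); Taking the union: only the result so far is present, so the union is just that shape — 1 connected region. The result has 1 disconnected region.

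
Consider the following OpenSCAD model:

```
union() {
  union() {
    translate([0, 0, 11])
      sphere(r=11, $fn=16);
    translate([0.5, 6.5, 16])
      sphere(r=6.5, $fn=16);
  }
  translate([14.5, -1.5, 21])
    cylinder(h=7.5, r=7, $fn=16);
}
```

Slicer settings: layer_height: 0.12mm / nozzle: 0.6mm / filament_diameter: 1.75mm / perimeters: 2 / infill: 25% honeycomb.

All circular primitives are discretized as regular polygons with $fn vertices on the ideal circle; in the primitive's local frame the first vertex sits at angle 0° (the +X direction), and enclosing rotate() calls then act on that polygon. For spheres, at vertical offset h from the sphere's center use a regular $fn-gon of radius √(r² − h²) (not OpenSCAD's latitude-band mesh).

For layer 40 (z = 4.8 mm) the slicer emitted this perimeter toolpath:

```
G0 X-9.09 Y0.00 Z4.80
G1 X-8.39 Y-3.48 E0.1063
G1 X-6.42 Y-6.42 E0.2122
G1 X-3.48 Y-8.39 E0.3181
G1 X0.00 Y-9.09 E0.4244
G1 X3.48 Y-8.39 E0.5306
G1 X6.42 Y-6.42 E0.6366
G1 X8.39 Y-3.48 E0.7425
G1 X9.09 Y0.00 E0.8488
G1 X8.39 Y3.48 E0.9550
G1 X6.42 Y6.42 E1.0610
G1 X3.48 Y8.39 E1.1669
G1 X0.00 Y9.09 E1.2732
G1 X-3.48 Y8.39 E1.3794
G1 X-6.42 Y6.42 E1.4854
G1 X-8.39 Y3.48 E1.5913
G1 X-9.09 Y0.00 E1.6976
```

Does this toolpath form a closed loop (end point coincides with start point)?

Start point (G0): (-9.09, 0.00). End point (last G1): the path returns to the start — closed.

yes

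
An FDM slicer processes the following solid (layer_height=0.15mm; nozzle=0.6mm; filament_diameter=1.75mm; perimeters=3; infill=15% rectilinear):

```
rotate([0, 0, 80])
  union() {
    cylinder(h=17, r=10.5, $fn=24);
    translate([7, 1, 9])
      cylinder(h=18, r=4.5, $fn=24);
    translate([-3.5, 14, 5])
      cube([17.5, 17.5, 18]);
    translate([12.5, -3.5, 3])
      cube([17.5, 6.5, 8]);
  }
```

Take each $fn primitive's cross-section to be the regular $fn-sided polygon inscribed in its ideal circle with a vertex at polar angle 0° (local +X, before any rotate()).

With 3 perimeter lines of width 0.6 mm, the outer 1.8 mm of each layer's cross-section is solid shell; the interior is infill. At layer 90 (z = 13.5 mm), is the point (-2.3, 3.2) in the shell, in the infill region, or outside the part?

At z = 13.5 mm: the r=10.5 cylinder contributes a regular 24-gon of circumradius 10.5; the r=4.5 cylinder at (7, 1) gives a regular 24-gon of circumradius 4.5 (constant along its height); the cube at (-3.5, 14) is present — its section is the full 17.5×17.5 rectangle; the cube at (12.5, -3.5) is absent (z outside [3, 11]); Merging all regions: the regions partially overlap (shared area 57.32 mm²), so overlapping operands fuse into one piece — 2 connected regions; (rotated 80° about Z; rotation is an isometry so areas/perimeters/island counts are preserved). Overall, the cross-section has 2 separate islands. Undo the 80° rotation: the query point maps to (2.752, 2.821) in the un-rotated model frame. The nearest boundary edge runs (5.25, 9.09)→(7.42, 7.42); distance from the point to it = 6.50 mm. (Shell/infill is judged within the island containing the point — the largest one.) The point is inside the cross-section and 6.50 mm from the nearest boundary — more than the 1.8 mm shell width (3 × 0.6), so it's in the infill interior.

infill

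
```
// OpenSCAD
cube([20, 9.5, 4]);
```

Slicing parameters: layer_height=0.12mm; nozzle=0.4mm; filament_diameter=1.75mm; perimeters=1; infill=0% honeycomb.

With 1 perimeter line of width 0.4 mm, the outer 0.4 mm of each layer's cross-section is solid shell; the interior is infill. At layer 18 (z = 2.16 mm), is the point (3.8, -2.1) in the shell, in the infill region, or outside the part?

outside

At z = 2.16 mm: the 20×9.5 cube contributes its full rectangle. Overall, the cross-section is a single solid region. The nearest boundary edge runs (0.00, 0.00)→(20.00, 0.00); distance from the point to it = 2.10 mm. The point is not inside any of the regions above, so it lies outside the cross-section (2.10 mm from the nearest boundary).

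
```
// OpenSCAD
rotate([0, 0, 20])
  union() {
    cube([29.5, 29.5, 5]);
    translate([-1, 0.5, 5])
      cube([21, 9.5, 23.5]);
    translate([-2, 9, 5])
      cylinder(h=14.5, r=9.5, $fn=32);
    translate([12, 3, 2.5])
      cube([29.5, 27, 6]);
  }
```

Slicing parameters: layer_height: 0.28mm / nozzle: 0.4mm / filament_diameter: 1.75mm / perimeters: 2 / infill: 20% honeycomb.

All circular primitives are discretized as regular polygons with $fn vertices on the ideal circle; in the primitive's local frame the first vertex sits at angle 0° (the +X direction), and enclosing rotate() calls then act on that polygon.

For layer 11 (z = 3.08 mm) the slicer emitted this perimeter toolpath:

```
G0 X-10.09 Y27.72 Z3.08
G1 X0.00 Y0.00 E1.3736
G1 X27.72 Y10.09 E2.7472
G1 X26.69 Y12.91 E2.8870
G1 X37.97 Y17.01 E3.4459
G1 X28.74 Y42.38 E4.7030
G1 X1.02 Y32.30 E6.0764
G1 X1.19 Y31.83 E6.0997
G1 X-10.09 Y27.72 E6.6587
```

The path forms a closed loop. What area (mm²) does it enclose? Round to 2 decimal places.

1202.96 mm²

Apply the shoelace formula to the sequence of (X, Y) vertices; enclosed area = 1202.96 mm².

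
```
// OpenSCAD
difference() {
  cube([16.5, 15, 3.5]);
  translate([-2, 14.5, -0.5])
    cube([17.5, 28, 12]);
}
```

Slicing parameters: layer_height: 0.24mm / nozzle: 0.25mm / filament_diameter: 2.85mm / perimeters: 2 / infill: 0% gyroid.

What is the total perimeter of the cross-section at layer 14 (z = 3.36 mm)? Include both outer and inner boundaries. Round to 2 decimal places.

63.00 mm

At z = 3.36 mm: the cube (footprint 16.5×15) is included at this height (perimeter 63.00 mm); the cube at (-2, 14.5) is present — its section is the full 17.5×28 rectangle (perimeter 91.00 mm); After the difference (first − rest): starting from the 16.5×15 cube, the 17.5×28 cube at (-2, 14.5) partially overlaps it — only the 7.75 mm² overlap (of its 490.00 mm²) is removed, clipping the outline — boundary = 63.00 mm. Overall, the cross-section is a single solid region. Total boundary length (outer) = 63.00 mm.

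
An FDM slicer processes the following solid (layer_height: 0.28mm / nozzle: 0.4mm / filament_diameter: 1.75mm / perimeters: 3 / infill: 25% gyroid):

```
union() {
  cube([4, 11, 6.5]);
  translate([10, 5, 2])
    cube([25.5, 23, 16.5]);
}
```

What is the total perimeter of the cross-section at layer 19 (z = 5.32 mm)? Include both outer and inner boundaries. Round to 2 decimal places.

At z = 5.32 mm: the 4×11 cube contributes its full rectangle (perimeter 30.00 mm); the cube at (10, 5) is present — its section is the full 25.5×23 rectangle (perimeter 97.00 mm); Taking the union: the 2 present regions are separate (no shared area or edge), so areas and boundary lengths simply add and each stays a separate island — boundary = 127.00 mm. Overall, the cross-section has 2 separate islands. Total boundary length (outer) = 127.00 mm.

127.00 mm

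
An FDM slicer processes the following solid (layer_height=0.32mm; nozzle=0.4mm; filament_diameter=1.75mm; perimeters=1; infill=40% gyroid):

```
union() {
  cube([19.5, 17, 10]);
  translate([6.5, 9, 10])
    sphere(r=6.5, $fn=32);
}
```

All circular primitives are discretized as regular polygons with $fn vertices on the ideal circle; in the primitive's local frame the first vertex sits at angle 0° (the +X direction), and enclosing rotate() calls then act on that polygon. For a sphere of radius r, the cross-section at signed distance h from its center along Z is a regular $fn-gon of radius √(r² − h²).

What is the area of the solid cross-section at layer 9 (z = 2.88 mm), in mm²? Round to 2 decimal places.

331.50 mm²

At z = 2.88 mm: the 19.5×17 cube contributes its full rectangle (area 331.50 mm²); the sphere at (6.5, 9) is not intersected at this z (|z−center|=7.120 > r=6.5); Taking the union: only the 19.5×17 cube is present, so the union is just that shape — area = 331.50 mm². Overall, the cross-section is a single solid region. Net area = 331.50 mm².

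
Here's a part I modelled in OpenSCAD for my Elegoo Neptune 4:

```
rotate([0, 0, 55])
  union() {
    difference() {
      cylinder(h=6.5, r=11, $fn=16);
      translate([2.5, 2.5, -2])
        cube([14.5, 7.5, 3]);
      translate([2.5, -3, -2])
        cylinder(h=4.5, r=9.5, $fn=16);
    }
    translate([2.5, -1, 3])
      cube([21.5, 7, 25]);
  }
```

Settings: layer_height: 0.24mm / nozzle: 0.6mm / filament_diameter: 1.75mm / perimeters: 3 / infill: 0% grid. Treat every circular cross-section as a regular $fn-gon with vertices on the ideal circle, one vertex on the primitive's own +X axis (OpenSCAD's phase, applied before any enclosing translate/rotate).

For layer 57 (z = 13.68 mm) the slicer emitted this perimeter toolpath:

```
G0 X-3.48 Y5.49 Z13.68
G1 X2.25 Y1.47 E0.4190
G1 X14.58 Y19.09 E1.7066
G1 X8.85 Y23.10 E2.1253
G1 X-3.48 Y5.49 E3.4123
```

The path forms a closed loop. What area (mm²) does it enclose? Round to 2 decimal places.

150.44 mm²

Apply the shoelace formula to the sequence of (X, Y) vertices; enclosed area = 150.44 mm².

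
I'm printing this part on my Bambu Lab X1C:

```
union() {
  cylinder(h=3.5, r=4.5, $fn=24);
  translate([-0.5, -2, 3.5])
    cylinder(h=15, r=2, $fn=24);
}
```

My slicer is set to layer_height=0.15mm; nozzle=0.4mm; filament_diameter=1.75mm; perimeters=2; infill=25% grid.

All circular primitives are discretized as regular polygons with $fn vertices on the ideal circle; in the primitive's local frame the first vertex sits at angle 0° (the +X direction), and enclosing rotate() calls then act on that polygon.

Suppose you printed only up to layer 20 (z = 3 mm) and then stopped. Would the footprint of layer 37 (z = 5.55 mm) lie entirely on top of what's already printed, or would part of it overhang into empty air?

entirely on top

Compare the two slices. At z = 3: the r=4.5 cylinder gives a regular 24-gon of circumradius 4.5 (constant along its height) (area = (24/2)·4.500²·sin(360°/24) = 62.89 mm²); the cylinder at (-0.5, -2) does not reach this height (z outside [3.5, 18.5]); Taking the union: only the r=4.5 cylinder is present, so the union is just that shape — area = 62.89 mm². At z = 5.55: the cylinder does not reach this height (z outside [0, 3.5]); the r=2 cylinder at (-0.5, -2) contributes a regular 24-gon of circumradius 2 (area = (24/2)·2.000²·sin(360°/24) = 12.42 mm²); Combining (union): only the r=2 cylinder at (-0.5, -2) is present, so the union is just that shape — area = 12.42 mm². Checking containment: the cross-section at z = 5.55 is a subset of the cross-section at z = 3.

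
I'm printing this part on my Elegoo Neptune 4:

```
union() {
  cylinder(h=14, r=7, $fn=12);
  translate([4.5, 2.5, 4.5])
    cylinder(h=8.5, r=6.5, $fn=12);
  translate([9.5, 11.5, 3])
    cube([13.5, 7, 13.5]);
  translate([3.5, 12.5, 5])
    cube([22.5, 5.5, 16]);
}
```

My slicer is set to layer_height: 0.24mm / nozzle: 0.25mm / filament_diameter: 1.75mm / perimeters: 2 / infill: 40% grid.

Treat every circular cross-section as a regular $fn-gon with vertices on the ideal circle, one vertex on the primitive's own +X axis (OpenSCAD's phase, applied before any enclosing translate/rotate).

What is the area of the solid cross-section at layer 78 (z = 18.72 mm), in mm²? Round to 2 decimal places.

At z = 18.72 mm: the cylinder does not reach this height (z outside [0, 14]); the cylinder at (4.5, 2.5) is absent (z outside [4.5, 13]); the cube at (9.5, 11.5) does not reach this height (z outside [3, 16.5]); the cube at (3.5, 12.5) is present — its section is the full 22.5×5.5 rectangle (area 123.75 mm²); Merging all regions: only the 22.5×5.5 cube at (3.5, 12.5) is present, so the union is just that shape — area = 123.75 mm². Overall, the cross-section is a single solid region. Net area = 123.75 mm².

123.75 mm²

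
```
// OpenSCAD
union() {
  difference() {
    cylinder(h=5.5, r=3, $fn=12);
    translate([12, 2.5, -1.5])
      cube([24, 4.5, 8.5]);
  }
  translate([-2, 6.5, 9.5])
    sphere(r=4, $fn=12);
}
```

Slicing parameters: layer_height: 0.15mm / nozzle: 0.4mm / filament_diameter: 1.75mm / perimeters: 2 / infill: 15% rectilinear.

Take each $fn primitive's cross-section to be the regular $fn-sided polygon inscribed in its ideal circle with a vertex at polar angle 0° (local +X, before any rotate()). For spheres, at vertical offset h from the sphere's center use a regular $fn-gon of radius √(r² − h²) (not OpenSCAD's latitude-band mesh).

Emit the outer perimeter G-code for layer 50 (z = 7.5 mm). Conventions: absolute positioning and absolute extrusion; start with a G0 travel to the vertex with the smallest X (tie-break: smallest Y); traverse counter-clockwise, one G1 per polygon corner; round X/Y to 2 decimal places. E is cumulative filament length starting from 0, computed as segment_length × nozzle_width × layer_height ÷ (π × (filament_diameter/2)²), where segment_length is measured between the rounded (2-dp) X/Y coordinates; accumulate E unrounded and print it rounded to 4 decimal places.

G0 X-5.46 Y6.50 Z7.50
G1 X-5.00 Y4.77 E0.0447
G1 X-3.73 Y3.50 E0.0895
G1 X-2.00 Y3.04 E0.1341
G1 X-0.27 Y3.50 E0.1788
G1 X1.00 Y4.77 E0.2236
G1 X1.46 Y6.50 E0.2682
G1 X1.00 Y8.23 E0.3129
G1 X-0.27 Y9.50 E0.3577
G1 X-2.00 Y9.96 E0.4023
G1 X-3.73 Y9.50 E0.4470
G1 X-5.00 Y8.23 E0.4918
G1 X-5.46 Y6.50 E0.5364

At z = 7.5 mm: the cylinder is not intersected at this z (z outside [0, 5.5]); the cube at (12, 2.5) is not intersected at this z (z outside [-1.5, 7]); Taking the first minus the rest: the first operand is absent here, so nothing remains; the r=4 sphere at (-2, 6.5) slices to a regular 12-gon of circumradius 3.464 (√(r²−h²) with h=2 from center); Merging all regions: only the r=4 sphere at (-2, 6.5) is present, so the union is just that shape — 1 connected region. The outline is a single polygon with 12 vertices. Extrusion per mm of travel: 0.4 × 0.15 / (π × 0.875²) = 0.024945. Accumulating E over each segment gives final E = 0.5364.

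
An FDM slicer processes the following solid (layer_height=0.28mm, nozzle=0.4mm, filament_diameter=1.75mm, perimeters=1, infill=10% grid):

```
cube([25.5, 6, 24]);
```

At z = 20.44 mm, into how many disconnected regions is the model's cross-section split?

At z = 20.44 mm: the 25.5×6 cube contributes its full rectangle. The result has 1 disconnected region.

1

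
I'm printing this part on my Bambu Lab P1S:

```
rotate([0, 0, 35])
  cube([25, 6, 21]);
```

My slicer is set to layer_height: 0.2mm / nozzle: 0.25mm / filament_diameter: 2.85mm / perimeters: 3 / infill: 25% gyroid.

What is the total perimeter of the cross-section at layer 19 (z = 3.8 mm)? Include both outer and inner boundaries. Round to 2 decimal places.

At z = 3.8 mm: the 25×6 cube contributes its full rectangle (perimeter 62.00 mm); (whole slice rotated 35° about Z — lengths, areas and connectivity unchanged). Overall, the cross-section is a single solid region. Total boundary length (outer) = 62.00 mm.

62.00 mm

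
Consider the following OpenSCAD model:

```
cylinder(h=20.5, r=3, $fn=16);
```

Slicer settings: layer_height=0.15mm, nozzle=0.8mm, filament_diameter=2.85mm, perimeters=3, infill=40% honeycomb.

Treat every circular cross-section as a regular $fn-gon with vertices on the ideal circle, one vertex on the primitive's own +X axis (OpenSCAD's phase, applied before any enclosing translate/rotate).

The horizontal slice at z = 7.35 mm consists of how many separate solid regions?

1

At z = 7.35 mm: the r=3 cylinder contributes a regular 16-gon of circumradius 3. The result has 1 disconnected region.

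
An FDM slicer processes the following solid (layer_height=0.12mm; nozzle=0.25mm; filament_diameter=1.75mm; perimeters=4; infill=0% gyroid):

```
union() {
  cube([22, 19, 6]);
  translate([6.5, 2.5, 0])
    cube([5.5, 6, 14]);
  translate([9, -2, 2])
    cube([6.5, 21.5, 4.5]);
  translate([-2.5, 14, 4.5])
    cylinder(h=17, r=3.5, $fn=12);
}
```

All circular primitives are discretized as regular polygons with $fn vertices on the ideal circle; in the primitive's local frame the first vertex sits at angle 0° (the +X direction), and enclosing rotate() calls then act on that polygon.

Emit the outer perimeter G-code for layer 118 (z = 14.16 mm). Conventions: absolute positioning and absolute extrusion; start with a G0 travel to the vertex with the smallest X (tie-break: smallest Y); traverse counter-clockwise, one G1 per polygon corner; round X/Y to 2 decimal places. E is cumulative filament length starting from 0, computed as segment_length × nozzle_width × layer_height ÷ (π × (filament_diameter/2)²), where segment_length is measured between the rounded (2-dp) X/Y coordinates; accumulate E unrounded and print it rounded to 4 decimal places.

G0 X-6.00 Y14.00 Z14.16
G1 X-5.53 Y12.25 E0.0226
G1 X-4.25 Y10.97 E0.0452
G1 X-2.50 Y10.50 E0.0678
G1 X-0.75 Y10.97 E0.0904
G1 X0.53 Y12.25 E0.1130
G1 X1.00 Y14.00 E0.1356
G1 X0.53 Y15.75 E0.1582
G1 X-0.75 Y17.03 E0.1807
G1 X-2.50 Y17.50 E0.2033
G1 X-4.25 Y17.03 E0.2259
G1 X-5.53 Y15.75 E0.2485
G1 X-6.00 Y14.00 E0.2711

At z = 14.16 mm: the cube is not intersected at this z (z outside [0, 6]); the cube at (6.5, 2.5) does not reach this height (z outside [0, 14]); the cube at (9, -2) does not reach this height (z outside [2, 6.5]); the r=3.5 cylinder at (-2.5, 14) gives a regular 12-gon of circumradius 3.5 (constant along its height); Combining (union): only the r=3.5 cylinder at (-2.5, 14) is present, so the union is just that shape — 1 connected region. The outline is a single polygon with 12 vertices. Extrusion per mm of travel: 0.25 × 0.12 / (π × 0.875²) = 0.012473. Accumulating E over each segment gives final E = 0.2711.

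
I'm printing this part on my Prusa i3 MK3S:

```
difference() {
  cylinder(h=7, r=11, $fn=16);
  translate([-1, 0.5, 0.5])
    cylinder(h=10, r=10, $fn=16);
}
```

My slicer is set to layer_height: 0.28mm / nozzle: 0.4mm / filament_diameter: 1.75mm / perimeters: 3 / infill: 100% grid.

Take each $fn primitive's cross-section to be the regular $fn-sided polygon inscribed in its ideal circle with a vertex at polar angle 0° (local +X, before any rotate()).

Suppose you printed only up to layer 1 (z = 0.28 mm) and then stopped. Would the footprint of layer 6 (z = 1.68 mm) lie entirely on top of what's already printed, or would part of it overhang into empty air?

Compare the two slices. At z = 0.28: the cylinder: section is a regular 16-gon, circumradius r=11 (area = (16/2)·11.000²·sin(360°/16) = 370.44 mm²); the cylinder at (-1, 0.5) is not intersected at this z (z outside [0.5, 10.5]); Taking the first minus the rest: none of the subtracted shapes is present at this height, so the r=11 cylinder is unchanged — area = 370.44 mm². At z = 1.68: the cylinder: section is a regular 16-gon, circumradius r=11 (area = (16/2)·11.000²·sin(360°/16) = 370.44 mm²); the cylinder at (-1, 0.5): section is a regular 16-gon, circumradius r=10 (area = (16/2)·10.000²·sin(360°/16) = 306.15 mm²); After the difference (first − rest): starting from the r=11 cylinder (370.44 mm²), the r=10 cylinder at (-1, 0.5) partially overlaps it — only the 305.23 mm² overlap (of its 306.15 mm²) is removed, clipping the outline — area = 65.20 mm². Checking containment: the cross-section at z = 1.68 is a subset of the cross-section at z = 0.28.

entirely on top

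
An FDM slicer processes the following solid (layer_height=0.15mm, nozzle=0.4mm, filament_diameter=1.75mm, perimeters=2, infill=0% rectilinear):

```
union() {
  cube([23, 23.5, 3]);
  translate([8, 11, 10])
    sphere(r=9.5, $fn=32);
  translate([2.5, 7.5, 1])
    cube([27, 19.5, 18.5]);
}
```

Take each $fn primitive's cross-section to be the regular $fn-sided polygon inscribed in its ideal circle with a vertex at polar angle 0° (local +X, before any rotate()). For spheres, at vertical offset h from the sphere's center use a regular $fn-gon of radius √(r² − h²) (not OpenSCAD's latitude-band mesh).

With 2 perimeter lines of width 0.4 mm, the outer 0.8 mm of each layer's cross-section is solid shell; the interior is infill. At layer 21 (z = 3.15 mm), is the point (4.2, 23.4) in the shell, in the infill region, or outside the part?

At z = 3.15 mm: the cube does not reach this height (z outside [0, 3]); the sphere at (8, 11): section is a regular 32-gon, circumradius = √(r²−h²) = √(9.5²−6.85²) = 6.582; the 27×19.5 cube at (2.5, 7.5) contributes its full rectangle; Taking the union: the regions partially overlap (shared area 106.12 mm²), so overlapping operands fuse into one piece — 1 connected region. Overall, the cross-section is a single solid region. The nearest boundary edge runs (2.50, 14.61)→(2.50, 27.00); distance from the point to it = 1.70 mm. The point is inside the cross-section and 1.70 mm from the nearest boundary — more than the 0.8 mm shell width (2 × 0.4), so it's in the infill interior.

infill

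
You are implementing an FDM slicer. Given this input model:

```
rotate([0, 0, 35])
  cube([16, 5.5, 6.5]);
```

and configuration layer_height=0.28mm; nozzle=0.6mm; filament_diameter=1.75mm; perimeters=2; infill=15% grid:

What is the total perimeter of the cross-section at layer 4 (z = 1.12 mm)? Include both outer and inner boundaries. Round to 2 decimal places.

At z = 1.12 mm: the cube (footprint 16×5.5) is included at this height (perimeter 43.00 mm); (whole slice rotated 35° about Z — lengths, areas and connectivity unchanged). Overall, the cross-section is a single solid region. Total boundary length (outer) = 43.00 mm.

43.00 mm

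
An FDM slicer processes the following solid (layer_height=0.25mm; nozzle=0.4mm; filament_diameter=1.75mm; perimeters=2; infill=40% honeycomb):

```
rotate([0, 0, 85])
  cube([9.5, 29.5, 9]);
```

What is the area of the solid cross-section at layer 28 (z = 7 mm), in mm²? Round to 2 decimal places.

At z = 7 mm: the 9.5×29.5 cube contributes its full rectangle (area 280.25 mm²); (whole slice rotated 85° about Z — lengths, areas and connectivity unchanged). Overall, the cross-section is a single solid region. Net area = 280.25 mm².

280.25 mm²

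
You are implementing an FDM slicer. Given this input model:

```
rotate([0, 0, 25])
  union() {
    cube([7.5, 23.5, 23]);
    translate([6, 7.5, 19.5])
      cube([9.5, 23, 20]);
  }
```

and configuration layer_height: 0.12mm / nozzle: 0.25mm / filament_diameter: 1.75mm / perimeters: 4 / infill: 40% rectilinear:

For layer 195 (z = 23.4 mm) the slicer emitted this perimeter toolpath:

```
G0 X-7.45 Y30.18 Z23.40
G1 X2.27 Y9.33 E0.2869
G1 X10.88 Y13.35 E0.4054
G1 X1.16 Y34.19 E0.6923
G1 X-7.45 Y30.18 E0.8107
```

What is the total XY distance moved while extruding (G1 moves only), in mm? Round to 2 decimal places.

65.00 mm

Sum the Euclidean lengths of each G1 segment: total = 65.00 mm.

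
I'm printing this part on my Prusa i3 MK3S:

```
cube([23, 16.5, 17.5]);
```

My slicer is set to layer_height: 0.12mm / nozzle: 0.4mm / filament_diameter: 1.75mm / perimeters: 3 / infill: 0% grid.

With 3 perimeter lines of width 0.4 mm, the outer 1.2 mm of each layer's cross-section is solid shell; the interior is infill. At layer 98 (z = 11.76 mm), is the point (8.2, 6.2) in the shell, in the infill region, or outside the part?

At z = 11.76 mm: the cube is present — its section is the full 23×16.5 rectangle. Overall, the cross-section is a single solid region. The nearest boundary edge runs (0.00, 0.00)→(23.00, 0.00); distance from the point to it = 6.20 mm. The point is inside the cross-section and 6.20 mm from the nearest boundary — more than the 1.2 mm shell width (3 × 0.4), so it's in the infill interior.

infill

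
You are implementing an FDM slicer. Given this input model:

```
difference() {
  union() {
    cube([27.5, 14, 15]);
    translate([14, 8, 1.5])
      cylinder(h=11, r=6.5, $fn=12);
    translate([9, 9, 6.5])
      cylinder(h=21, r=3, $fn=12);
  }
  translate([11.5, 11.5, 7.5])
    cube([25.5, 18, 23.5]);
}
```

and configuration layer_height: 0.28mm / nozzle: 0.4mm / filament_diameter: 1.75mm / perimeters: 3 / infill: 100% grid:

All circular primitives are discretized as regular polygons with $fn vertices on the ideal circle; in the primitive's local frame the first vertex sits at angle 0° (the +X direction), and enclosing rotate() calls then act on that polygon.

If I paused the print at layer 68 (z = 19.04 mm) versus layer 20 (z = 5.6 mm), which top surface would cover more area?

Layer 68 (z = 19.04): the cube does not reach this height (z outside [0, 15]); the cylinder at (14, 8) is absent (z outside [1.5, 12.5]); the r=3 cylinder at (9, 9) gives a regular 12-gon of circumradius 3 (constant along its height) (area = (12/2)·3.000²·sin(360°/12) = 27.00 mm²); Merging all regions: only the r=3 cylinder at (9, 9) is present, so the union is just that shape — area = 27.00 mm²; the cube at (11.5, 11.5) is present — its section is the full 25.5×18 rectangle (area 459.00 mm²); After the difference (first − rest): starting from the result so far (27.00 mm²), the 25.5×18 cube at (11.5, 11.5) misses the remaining region (no effect) — area = 27.00 mm². So its area = 27.00 mm². Layer 20 (z = 5.6): the 27.5×14 cube contributes its full rectangle (area 385.00 mm²); the r=6.5 cylinder at (14, 8) gives a regular 12-gon of circumradius 6.5 (constant along its height) (area = (12/2)·6.500²·sin(360°/12) = 126.75 mm²); the cylinder at (9, 9) does not reach this height (z outside [6.5, 27.5]); Combining (union): the regions partially overlap — summed areas 511.75 mm² minus the doubly-counted overlap 125.82 mm² gives 385.93 mm² — area = 385.93 mm²; the cube at (11.5, 11.5) is not intersected at this z (z outside [7.5, 31]); Taking the first minus the rest: none of the subtracted shapes is present at this height, so that combined region is unchanged — area = 385.93 mm². So its area = 385.93 mm². Layer 20 is larger (385.93 vs 27.00 mm²).

layer 20 (z = 5.6 mm)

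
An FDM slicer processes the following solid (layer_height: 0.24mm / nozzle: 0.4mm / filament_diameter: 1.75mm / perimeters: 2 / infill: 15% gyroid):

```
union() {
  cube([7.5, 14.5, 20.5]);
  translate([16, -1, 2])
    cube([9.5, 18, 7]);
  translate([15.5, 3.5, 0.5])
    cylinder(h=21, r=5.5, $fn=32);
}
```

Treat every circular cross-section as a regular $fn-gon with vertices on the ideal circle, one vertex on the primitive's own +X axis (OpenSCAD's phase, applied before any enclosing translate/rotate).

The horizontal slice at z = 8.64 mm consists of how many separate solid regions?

2

At z = 8.64 mm: the 7.5×14.5 cube contributes its full rectangle; the 9.5×18 cube at (16, -1) contributes its full rectangle; the cylinder at (15.5, 3.5): section is a regular 32-gon, circumradius r=5.5; Taking the union: the regions partially overlap (shared area 40.13 mm²), so overlapping operands fuse into one piece — 2 connected regions. The result has 2 disconnected regions.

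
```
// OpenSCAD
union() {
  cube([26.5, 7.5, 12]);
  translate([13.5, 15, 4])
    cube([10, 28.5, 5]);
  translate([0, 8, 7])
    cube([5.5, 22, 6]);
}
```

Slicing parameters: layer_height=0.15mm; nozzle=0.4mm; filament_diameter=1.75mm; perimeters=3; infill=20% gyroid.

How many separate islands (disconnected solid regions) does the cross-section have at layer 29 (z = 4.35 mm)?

2

At z = 4.35 mm: the cube (footprint 26.5×7.5) is included at this height; the cube at (13.5, 15) is present — its section is the full 10×28.5 rectangle; the cube at (0, 8) does not reach this height (z outside [7, 13]); Merging all regions: the 2 present regions are separate (no shared area or edge), so areas and boundary lengths simply add and each stays a separate island — 2 connected regions. Overall, the cross-section has 2 separate islands. Island count = 2.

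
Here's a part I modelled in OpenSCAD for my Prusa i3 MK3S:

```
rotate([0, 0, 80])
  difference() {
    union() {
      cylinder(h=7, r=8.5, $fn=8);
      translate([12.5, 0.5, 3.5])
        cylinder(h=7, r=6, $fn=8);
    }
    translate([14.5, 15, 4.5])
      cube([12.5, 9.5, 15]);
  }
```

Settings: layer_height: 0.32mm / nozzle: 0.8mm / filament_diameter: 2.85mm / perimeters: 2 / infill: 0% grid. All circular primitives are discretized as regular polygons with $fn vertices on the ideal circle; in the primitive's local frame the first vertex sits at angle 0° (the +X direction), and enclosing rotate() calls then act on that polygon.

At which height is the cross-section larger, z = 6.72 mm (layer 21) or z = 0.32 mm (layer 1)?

Layer 21 (z = 6.72): the cylinder: section is a regular 8-gon, circumradius r=8.5 (area = (8/2)·8.500²·sin(360°/8) = 204.35 mm²); the cylinder at (12.5, 0.5): section is a regular 8-gon, circumradius r=6 (area = (8/2)·6.000²·sin(360°/8) = 101.82 mm²); Merging all regions: the regions partially overlap — summed areas 306.18 mm² minus the doubly-counted overlap 4.78 mm² gives 301.40 mm² — area = 301.40 mm²; the 12.5×9.5 cube at (14.5, 15) contributes its full rectangle (area 118.75 mm²); Taking the first minus the rest: starting from the result so far (301.40 mm²), the 12.5×9.5 cube at (14.5, 15) misses the remaining region (no effect) — area = 301.40 mm²; (whole slice rotated 80° about Z — lengths, areas and connectivity unchanged). So its area = 301.40 mm². Layer 1 (z = 0.32): the r=8.5 cylinder contributes a regular 8-gon of circumradius 8.5 (area = (8/2)·8.500²·sin(360°/8) = 204.35 mm²); the cylinder at (12.5, 0.5) is not intersected at this z (z outside [3.5, 10.5]); Taking the union: only the r=8.5 cylinder is present, so the union is just that shape — area = 204.35 mm²; the cube at (14.5, 15) is absent (z outside [4.5, 19.5]); Subtracting the remaining from the first: none of the subtracted shapes is present at this height, so that combined region is unchanged — area = 204.35 mm²; (rotated 80° about Z; rotation is an isometry so areas/perimeters/island counts are preserved). So its area = 204.35 mm². Layer 21 is larger (301.40 vs 204.35 mm²).

layer 21 (z = 6.72 mm)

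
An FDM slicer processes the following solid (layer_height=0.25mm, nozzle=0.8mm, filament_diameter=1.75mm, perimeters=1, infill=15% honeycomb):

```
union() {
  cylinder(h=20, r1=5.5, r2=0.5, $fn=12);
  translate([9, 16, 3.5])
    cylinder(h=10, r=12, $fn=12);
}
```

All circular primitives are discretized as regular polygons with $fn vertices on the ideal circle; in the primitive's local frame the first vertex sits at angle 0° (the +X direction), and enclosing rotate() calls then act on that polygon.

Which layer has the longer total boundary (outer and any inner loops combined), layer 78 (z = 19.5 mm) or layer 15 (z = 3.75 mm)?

Layer 78 (z = 19.5): the cone: at t=0.975 of its height the radius interpolates to r₁+(r₂−r₁)t = 0.625, giving a regular 12-gon of that circumradius (perimeter = 2·12·0.625·sin(180°/12) = 3.88 mm); the cylinder at (9, 16) is absent (z outside [3.5, 13.5]); Combining (union): only the cone is present, so the union is just that shape — boundary = 3.88 mm. So its perimeter = 3.88 mm. Layer 15 (z = 3.75): the cone contributes a regular 12-gon of circumradius 4.562 (interpolated between r1=5.5 and r2=0.5 at t=0.188) (perimeter = 2·12·4.562·sin(180°/12) = 28.34 mm); the r=12 cylinder at (9, 16) contributes a regular 12-gon of circumradius 12 (perimeter = 2·12·12.000·sin(180°/12) = 74.54 mm); Combining (union): the 2 present regions are separate (no shared area or edge), so areas and boundary lengths simply add and each stays a separate island — boundary = 102.88 mm. So its perimeter = 102.88 mm. Layer 15 is larger (102.88 vs 3.88 mm).

layer 15 (z = 3.75 mm)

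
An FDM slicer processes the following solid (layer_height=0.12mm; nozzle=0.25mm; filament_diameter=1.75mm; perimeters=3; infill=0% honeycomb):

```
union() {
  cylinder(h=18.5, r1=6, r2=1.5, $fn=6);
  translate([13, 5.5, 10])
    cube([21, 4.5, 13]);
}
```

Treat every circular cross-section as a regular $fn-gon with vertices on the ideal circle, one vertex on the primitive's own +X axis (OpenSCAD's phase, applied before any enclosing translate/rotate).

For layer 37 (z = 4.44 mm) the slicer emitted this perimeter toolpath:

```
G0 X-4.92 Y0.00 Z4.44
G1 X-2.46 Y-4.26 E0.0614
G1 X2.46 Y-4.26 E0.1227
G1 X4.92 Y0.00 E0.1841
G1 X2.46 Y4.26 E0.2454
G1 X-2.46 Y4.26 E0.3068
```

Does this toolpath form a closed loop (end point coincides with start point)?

no

Start point (G0): (-4.92, 0.00). End point (last G1): the path does not return to the start — open.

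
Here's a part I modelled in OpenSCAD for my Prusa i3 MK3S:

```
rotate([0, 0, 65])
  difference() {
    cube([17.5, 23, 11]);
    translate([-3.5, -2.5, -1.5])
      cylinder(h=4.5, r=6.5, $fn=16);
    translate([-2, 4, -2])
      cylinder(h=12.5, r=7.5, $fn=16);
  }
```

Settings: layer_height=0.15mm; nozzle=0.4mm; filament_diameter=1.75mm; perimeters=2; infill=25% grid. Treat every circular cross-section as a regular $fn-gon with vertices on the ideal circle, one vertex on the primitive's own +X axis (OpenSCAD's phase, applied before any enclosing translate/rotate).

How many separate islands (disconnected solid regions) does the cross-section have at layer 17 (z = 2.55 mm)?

At z = 2.55 mm: the 17.5×23 cube contributes its full rectangle; the r=6.5 cylinder at (-3.5, -2.5) gives a regular 16-gon of circumradius 6.5 (constant along its height); the cylinder at (-2, 4): section is a regular 16-gon, circumradius r=7.5; Taking the first minus the rest: starting from the 17.5×23 cube, the r=6.5 cylinder at (-3.5, -2.5) partially overlaps it — only the 4.17 mm² overlap (of its 129.35 mm²) is removed, clipping the outline; the r=7.5 cylinder at (-2, 4) partially overlaps it — only the 44.39 mm² overlap (of its 172.21 mm²) is removed, clipping the outline — 1 connected region; (rotated 65° about Z; rotation is an isometry so areas/perimeters/island counts are preserved). Overall, the cross-section is a single solid region. Island count = 1.

1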